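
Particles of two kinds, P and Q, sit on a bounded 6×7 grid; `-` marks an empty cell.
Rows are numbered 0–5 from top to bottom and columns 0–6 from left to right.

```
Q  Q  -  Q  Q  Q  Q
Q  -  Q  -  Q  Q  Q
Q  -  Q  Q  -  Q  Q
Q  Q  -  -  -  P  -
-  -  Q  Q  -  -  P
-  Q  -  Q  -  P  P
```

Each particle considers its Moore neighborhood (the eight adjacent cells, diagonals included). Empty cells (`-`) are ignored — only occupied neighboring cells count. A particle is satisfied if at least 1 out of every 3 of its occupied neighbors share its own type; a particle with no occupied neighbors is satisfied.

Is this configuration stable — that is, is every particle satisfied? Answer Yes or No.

(0,0)Q 2/2 satisfied
(0,1)Q 3/3 satisfied
(0,3)Q 3/3 satisfied
(0,4)Q 4/4 satisfied
(0,5)Q 5/5 satisfied
(0,6)Q 3/3 satisfied
(1,0)Q 3/3 satisfied
(1,2)Q 4/4 satisfied
(1,4)Q 6/6 satisfied
(1,5)Q 7/7 satisfied
(1,6)Q 5/5 satisfied
(2,0)Q 3/3 satisfied
(2,2)Q 3/3 satisfied
(2,3)Q 3/3 satisfied
(2,5)Q 4/5 satisfied
(2,6)Q 3/4 satisfied
(3,0)Q 2/2 satisfied
(3,1)Q 4/4 satisfied
(3,5)P 1/3 satisfied
(4,2)Q 4/4 satisfied
(4,3)Q 2/2 satisfied
(4,6)P 3/3 satisfied
(5,1)Q 1/1 satisfied
(5,3)Q 2/2 satisfied
(5,5)P 2/2 satisfied
(5,6)P 2/2 satisfied
All meet the threshold, so the configuration is stable.

Yes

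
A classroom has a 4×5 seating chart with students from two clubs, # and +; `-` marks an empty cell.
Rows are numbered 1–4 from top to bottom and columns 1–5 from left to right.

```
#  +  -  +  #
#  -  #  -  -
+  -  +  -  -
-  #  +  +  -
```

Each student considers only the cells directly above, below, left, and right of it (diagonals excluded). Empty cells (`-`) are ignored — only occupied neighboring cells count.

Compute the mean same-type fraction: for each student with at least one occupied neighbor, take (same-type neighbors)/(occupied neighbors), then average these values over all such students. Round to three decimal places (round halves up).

0.288

(1,1)# 1/2
(1,2)+ 0/1
(1,4)+ 0/1
(1,5)# 0/1
(2,1)# 1/2
(2,3)# 0/1
(3,1)+ 0/1
(3,3)+ 1/2
(4,2)# 0/1
(4,3)+ 2/3
(4,4)+ 1/1
Sum over 11 students: 1/2 + 0/1 + 0/1 + 0/1 + 1/2 + 0/1 + 0/1 + 1/2 + 0/1 + 2/3 + 1/1 = 19/6; mean = 19/6 ÷ 11 = 19/66 = 0.287878… → 0.288.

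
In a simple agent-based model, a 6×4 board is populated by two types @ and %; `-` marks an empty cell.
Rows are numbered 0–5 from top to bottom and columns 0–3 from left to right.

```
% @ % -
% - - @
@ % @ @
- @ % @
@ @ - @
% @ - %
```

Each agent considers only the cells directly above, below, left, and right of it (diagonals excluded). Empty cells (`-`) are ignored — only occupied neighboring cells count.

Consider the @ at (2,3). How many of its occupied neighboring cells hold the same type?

Occupied neighbors of (2,3): (1,3)=@, (3,3)=@, (2,2)=@.
Same type (@): 3 of 3.

3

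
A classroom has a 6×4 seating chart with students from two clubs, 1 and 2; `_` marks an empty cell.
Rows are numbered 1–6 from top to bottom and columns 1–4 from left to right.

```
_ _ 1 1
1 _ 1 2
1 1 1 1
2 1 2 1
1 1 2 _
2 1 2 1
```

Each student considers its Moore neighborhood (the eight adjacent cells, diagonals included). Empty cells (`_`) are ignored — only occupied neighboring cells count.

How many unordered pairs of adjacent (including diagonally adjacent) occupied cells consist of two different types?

Scan each occupied cell's neighbors to the right and below (and the two forward diagonals) so each pair is counted once.
From row 1: 2 unlike of 5 pairs (running 2/5).
From row 2: 3 unlike of 8 pairs (running 5/13).
From row 3: 5 unlike of 13 pairs (running 10/26).
From row 4: 8 unlike of 11 pairs (running 18/37).
From row 5: 6 unlike of 10 pairs (running 24/47).
From row 6: 3 unlike of 3 pairs (running 27/50).
Total adjacent occupied pairs: 50; unlike-type pairs: 27.

27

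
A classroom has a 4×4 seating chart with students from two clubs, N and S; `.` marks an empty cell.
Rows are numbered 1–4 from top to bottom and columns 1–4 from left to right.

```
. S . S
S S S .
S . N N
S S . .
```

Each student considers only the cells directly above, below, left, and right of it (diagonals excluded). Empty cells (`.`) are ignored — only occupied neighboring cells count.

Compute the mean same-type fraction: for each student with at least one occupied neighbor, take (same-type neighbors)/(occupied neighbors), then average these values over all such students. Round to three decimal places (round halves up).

0.889

Row 1: (1,2)S 1/1 · (1,4)S — no occupied neighbors
Row 2: (2,1)S 2/2 · (2,2)S 3/3 · (2,3)S 1/2
Row 3: (3,1)S 2/2 · (3,3)N 1/2 · (3,4)N 1/1
Row 4: (4,1)S 2/2 · (4,2)S 1/1
Sum over 9 students: 1/1 + 2/2 + 3/3 + 1/2 + 2/2 + 1/2 + 1/1 + 2/2 + 1/1 = 8; mean = 8 ÷ 9 = 8/9 = 0.888888… → 0.889.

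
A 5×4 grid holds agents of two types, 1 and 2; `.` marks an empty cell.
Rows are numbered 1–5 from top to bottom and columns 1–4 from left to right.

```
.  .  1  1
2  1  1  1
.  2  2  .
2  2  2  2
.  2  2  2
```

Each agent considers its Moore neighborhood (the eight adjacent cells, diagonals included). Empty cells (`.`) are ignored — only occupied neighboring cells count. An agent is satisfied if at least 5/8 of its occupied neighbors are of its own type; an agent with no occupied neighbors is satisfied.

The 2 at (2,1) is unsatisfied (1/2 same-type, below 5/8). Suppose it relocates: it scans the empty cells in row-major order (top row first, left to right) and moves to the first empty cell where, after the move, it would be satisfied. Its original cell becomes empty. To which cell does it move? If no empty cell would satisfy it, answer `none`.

(3,1)

Vacating (2,1). Empty cells in order:
  (1,1): 0/1 same-type → still unsatisfied.
  (1,2): 0/3 same-type → still unsatisfied.
  (3,1): 3/4 same-type → satisfied — stop here.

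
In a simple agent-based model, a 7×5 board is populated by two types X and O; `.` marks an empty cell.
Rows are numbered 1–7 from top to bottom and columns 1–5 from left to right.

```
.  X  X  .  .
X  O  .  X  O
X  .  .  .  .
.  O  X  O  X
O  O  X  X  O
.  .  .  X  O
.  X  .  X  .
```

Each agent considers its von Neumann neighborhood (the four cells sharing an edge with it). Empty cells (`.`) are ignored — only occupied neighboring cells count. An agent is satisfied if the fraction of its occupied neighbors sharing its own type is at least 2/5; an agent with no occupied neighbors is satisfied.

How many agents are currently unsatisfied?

7

(1,2)X 1/2 satisfied
(1,3)X 1/1 satisfied
(2,1)X 1/2 satisfied
(2,2)O 0/2 not
(2,4)X 0/1 not
(2,5)O 0/1 not
(3,1)X 1/1 satisfied
(4,2)O 1/2 satisfied
(4,3)X 1/3 not
(4,4)O 0/3 not
(4,5)X 0/2 not
(5,1)O 1/1 satisfied
(5,2)O 2/3 satisfied
(5,3)X 2/3 satisfied
(5,4)X 2/4 satisfied
(5,5)O 1/3 not
(6,4)X 2/3 satisfied
(6,5)O 1/2 satisfied
(7,2)X 0/0 satisfied
(7,4)X 1/1 satisfied
Unsatisfied: (2,2), (2,4), (2,5), (4,3), (4,4), (4,5), (5,5) — 7 in total.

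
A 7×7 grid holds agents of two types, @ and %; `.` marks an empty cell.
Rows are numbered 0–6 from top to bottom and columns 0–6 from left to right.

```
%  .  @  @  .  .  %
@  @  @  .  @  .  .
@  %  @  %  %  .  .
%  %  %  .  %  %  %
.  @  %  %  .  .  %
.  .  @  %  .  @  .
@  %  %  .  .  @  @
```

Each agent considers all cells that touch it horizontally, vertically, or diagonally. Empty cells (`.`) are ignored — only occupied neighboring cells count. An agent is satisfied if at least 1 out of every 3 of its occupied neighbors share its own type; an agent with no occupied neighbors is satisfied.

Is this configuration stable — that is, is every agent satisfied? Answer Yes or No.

No

Row 0: (0,0)% 0/2 ✗ · (0,2)@ 3/3 ✓ · (0,3)@ 3/3 ✓ · (0,6)% 0/0 ✓
Row 1: (1,0)@ 2/4 ✓ · (1,1)@ 5/7 ✓ · (1,2)@ 4/6 ✓ · (1,4)@ 1/3 ✓
Row 2: (2,0)@ 2/5 ✓ · (2,1)% 3/8 ✓ · (2,2)@ 2/6 ✓ · (2,3)% 3/6 ✓ · (2,4)% 3/4 ✓
Row 3: (3,0)% 2/4 ✓ · (3,1)% 4/7 ✓ · (3,2)% 5/7 ✓ · (3,4)% 4/4 ✓ · (3,5)% 4/4 ✓ · (3,6)% 2/2 ✓
Row 4: (4,1)@ 1/5 ✗ · (4,2)% 4/6 ✓ · (4,3)% 4/5 ✓ · (4,6)% 2/3 ✓
Row 5: (5,2)@ 1/6 ✗ · (5,3)% 3/4 ✓ · (5,5)@ 2/3 ✓
Row 6: (6,0)@ 0/1 ✗ · (6,1)% 1/3 ✓ · (6,2)% 2/3 ✓ · (6,5)@ 2/2 ✓ · (6,6)@ 2/2 ✓
For instance (0,0) has only 0/2 same-type neighbors, below 1/3.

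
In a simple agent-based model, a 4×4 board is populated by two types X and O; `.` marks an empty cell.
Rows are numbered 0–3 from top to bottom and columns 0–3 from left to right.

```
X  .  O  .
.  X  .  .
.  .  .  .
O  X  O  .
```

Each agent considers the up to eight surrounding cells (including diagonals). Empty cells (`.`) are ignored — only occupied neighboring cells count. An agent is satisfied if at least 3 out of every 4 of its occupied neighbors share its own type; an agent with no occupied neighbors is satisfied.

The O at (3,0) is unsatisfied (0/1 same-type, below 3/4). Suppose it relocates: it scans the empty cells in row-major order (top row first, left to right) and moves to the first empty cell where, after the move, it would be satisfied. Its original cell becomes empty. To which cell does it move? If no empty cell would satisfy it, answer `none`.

Vacating (3,0). Empty cells in order:
  (0,1): 1/3 same-type → still unsatisfied.
  (0,3): 1/1 same-type → satisfied — stop here.

(0,3)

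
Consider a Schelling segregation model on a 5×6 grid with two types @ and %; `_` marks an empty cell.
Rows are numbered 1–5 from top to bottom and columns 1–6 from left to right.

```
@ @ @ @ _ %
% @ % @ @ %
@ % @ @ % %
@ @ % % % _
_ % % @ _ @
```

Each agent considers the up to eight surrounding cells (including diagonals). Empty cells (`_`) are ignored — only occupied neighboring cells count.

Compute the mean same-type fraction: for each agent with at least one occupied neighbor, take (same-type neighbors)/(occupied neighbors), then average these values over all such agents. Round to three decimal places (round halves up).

(1,1)@ 2/3
(1,2)@ 3/5
(1,3)@ 4/5
(1,4)@ 3/4
(1,6)% 1/2
(2,1)% 1/5
(2,2)@ 5/8
(2,3)% 1/8
(2,4)@ 5/7
(2,5)@ 3/7
(2,6)% 3/4
(3,1)@ 3/5
(3,2)% 3/8
(3,3)@ 4/8
(3,4)@ 3/8
(3,5)% 4/7
(3,6)% 3/4
(4,1)@ 2/4
(4,2)@ 3/7
(4,3)% 4/8
(4,4)% 4/7
(4,5)% 3/6
(5,2)% 2/4
(5,3)% 3/5
(5,4)@ 0/4
(5,6)@ 0/1
Sum over 26 agents: 2/3 + 3/5 + 4/5 + 3/4 + 1/2 + 1/5 + 5/8 + 1/8 + 5/7 + 3/7 + 3/4 + 3/5 + 3/8 + 4/8 + 3/8 + 4/7 + 3/4 + 2/4 + 3/7 + 4/8 + 4/7 + 3/6 + 2/4 + 3/5 + 0/4 + 0/1 = 5431/420; mean = 5431/420 ÷ 26 = 5431/10920 = 0.497344… → 0.497.

0.497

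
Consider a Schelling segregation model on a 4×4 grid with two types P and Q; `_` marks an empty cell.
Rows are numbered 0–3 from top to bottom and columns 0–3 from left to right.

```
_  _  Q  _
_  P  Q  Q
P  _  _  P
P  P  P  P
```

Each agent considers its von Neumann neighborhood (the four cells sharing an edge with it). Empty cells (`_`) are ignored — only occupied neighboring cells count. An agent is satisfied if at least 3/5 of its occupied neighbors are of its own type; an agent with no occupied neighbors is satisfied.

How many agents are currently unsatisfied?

3

Row 0: (0,2)Q 1/1 ok
Row 1: (1,1)P 0/1 unhappy · (1,2)Q 2/3 ok · (1,3)Q 1/2 unhappy
Row 2: (2,0)P 1/1 ok · (2,3)P 1/2 unhappy
Row 3: (3,0)P 2/2 ok · (3,1)P 2/2 ok · (3,2)P 2/2 ok · (3,3)P 2/2 ok
Unsatisfied: (1,1), (1,3), (2,3) — 3 in total.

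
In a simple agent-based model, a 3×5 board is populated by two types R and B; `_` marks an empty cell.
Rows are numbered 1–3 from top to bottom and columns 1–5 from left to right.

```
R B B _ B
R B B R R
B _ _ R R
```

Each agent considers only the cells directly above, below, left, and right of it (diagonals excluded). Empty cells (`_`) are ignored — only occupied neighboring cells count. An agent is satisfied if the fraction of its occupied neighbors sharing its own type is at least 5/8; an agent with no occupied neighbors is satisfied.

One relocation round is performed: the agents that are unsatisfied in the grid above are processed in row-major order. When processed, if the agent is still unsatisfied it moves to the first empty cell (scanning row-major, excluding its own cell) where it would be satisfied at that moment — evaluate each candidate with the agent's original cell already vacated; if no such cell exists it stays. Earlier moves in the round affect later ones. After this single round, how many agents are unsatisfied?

1

Initially unsatisfied (in order): (1,1), (1,5), (2,1), (3,1).
  (1,1): no empty cell satisfies it; stays.
  (1,5) → (3,2).
  (2,1) → (1,5).
  (3,1): now satisfied by earlier moves; stays.
Resulting grid:
R B B _ R
_ B B R R
B B _ R R
Unsatisfied now: (1,1).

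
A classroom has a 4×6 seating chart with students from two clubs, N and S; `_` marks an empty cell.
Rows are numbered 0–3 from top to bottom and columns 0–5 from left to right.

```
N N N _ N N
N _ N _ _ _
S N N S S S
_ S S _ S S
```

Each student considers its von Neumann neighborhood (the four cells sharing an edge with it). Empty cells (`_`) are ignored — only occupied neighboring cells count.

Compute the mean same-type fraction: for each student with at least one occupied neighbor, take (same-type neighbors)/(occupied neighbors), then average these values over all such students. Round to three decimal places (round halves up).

0.755

Row 0: (0,0)N 2/2 · (0,1)N 2/2 · (0,2)N 2/2 · (0,4)N 1/1 · (0,5)N 1/1
Row 1: (1,0)N 1/2 · (1,2)N 2/2
Row 2: (2,0)S 0/2 · (2,1)N 1/3 · (2,2)N 2/4 · (2,3)S 1/2 · (2,4)S 3/3 · (2,5)S 2/2
Row 3: (3,1)S 1/2 · (3,2)S 1/2 · (3,4)S 2/2 · (3,5)S 2/2
Sum over 17 students: 2/2 + 2/2 + 2/2 + 1/1 + 1/1 + 1/2 + 2/2 + 0/2 + 1/3 + 2/4 + 1/2 + 3/3 + 2/2 + 1/2 + 1/2 + 2/2 + 2/2 = 77/6; mean = 77/6 ÷ 17 = 77/102 = 0.754901… → 0.755.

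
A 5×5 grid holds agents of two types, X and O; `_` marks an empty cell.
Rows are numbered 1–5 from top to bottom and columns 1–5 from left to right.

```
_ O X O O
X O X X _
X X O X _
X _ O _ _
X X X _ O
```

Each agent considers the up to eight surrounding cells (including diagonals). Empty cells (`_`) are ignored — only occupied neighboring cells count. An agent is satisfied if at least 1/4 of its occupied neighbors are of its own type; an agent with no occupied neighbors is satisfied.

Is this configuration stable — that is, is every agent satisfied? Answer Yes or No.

No

Row 1: (1,2)O 1/4 ok · (1,3)X 2/5 ok · (1,4)O 1/4 ok · (1,5)O 1/2 ok
Row 2: (2,1)X 2/4 ok · (2,2)O 2/7 ok · (2,3)X 4/8 ok · (2,4)X 3/6 ok
Row 3: (3,1)X 3/4 ok · (3,2)X 4/7 ok · (3,3)O 2/6 ok · (3,4)X 2/4 ok
Row 4: (4,1)X 4/4 ok · (4,3)O 1/5 unhappy
Row 5: (5,1)X 2/2 ok · (5,2)X 3/4 ok · (5,3)X 1/2 ok · (5,5)O 0/0 ok
For instance (4,3) has only 1/5 same-type neighbors, below 1/4.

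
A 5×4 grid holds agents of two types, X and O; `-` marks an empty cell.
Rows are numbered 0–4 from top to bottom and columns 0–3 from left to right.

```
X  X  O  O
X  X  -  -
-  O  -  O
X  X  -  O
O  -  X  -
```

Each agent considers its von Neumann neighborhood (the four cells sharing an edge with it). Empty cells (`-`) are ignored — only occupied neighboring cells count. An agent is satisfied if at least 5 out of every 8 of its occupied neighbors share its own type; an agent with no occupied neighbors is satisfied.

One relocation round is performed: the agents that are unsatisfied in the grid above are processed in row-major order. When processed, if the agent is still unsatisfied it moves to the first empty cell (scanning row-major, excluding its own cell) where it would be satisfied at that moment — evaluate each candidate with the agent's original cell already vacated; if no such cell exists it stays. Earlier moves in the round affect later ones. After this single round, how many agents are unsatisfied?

0

Initially unsatisfied (in order): (0,2), (2,1), (3,0), (3,1), (4,0).
  (0,2) → (1,3).
  (2,1) → (2,2).
  (3,0) → (2,0).
  (3,1): now satisfied by earlier moves; stays.
  (4,0): now satisfied by earlier moves; stays.
Resulting grid:
X X - O
X X - O
X - O O
- X - O
O - X -
All satisfied now.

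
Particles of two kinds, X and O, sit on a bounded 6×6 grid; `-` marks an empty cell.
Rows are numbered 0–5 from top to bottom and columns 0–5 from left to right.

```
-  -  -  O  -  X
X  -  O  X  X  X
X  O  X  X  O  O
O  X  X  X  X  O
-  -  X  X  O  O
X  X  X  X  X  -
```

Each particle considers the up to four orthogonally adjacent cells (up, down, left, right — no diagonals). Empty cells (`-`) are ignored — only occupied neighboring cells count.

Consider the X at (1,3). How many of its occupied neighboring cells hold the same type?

Occupied neighbors of (1,3): (0,3)=O, (2,3)=X, (1,2)=O, (1,4)=X.
Same type (X): 2 of 4.

2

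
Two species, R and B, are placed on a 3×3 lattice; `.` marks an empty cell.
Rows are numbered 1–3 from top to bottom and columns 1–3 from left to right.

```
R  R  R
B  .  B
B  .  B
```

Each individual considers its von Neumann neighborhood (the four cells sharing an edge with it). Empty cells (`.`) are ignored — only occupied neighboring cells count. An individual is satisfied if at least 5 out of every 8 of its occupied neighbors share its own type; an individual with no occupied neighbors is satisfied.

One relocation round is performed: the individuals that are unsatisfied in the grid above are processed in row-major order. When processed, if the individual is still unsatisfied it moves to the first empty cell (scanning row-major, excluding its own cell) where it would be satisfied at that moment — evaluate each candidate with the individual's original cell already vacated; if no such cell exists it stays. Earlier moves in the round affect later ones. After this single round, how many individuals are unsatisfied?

Initially unsatisfied (in order): (1,1), (1,3), (2,1), (2,3).
  (1,1): no empty cell satisfies it; stays.
  (1,3): no empty cell satisfies it; stays.
  (2,1) → (3,2).
  (2,3): no empty cell satisfies it; stays.
Resulting grid:
R R R
. . B
B B B
Unsatisfied now: (1,3), (2,3).

2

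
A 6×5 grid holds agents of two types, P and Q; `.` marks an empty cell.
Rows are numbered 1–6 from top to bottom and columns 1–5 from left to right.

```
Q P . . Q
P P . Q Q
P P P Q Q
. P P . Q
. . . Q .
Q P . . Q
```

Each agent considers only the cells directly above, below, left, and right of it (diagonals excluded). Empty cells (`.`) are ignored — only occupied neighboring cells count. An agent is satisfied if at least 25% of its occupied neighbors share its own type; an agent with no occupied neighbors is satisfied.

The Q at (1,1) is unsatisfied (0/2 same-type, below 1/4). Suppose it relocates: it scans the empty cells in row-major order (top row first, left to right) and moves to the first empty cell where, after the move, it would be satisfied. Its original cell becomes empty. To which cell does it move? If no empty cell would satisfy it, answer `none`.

Vacating (1,1). Empty cells in order:
  (1,3): 0/1 same-type → still unsatisfied.
  (1,4): 2/2 same-type → satisfied — stop here.

(1,4)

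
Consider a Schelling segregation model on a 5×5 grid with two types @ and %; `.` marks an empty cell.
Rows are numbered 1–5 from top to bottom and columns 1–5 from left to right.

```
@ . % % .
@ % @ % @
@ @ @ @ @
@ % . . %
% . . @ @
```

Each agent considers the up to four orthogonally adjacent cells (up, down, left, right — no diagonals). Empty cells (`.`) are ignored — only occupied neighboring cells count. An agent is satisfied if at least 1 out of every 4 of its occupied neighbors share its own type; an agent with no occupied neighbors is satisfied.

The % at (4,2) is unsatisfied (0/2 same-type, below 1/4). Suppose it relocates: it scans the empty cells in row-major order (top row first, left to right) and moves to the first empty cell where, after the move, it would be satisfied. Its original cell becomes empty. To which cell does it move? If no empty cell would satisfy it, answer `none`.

Vacating (4,2). Empty cells in order:
  (1,2): 2/3 same-type → satisfied — stop here.

(1,2)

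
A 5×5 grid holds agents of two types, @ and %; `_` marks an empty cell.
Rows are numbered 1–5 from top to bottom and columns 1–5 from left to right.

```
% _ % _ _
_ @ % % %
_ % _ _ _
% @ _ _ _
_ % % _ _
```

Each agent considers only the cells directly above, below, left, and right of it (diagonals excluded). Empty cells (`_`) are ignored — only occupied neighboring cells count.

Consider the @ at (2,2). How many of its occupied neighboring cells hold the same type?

0

Occupied neighbors of (2,2): (3,2)=%, (2,3)=%.
Same type (@): 0 of 2.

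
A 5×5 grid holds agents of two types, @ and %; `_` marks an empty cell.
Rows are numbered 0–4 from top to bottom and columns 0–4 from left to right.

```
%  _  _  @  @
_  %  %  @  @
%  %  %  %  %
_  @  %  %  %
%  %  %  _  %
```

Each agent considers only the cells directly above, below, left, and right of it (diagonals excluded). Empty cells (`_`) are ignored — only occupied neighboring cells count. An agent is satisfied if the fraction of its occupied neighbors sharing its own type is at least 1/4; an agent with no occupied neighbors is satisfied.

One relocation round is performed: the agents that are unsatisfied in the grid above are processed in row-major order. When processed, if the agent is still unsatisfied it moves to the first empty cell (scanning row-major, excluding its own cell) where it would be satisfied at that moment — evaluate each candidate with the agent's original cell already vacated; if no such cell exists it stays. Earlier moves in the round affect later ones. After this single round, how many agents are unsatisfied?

0

Initially unsatisfied (in order): (3,1).
  (3,1) → (0,2).
Resulting grid:
% _ @ @ @
_ % % @ @
% % % % %
_ _ % % %
% % % _ %
All satisfied now.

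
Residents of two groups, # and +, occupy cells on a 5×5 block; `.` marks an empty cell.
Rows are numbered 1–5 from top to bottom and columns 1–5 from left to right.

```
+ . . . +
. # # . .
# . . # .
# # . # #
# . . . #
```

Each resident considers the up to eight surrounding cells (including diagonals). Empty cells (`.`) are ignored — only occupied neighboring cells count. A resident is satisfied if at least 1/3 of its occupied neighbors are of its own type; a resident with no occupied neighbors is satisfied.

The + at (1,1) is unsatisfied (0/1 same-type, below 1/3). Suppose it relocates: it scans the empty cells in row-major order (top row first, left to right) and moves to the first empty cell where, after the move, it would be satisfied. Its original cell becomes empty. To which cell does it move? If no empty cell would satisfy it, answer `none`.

Vacating (1,1). Empty cells in order:
  (1,2): 0/2 same-type → still unsatisfied.
  (1,3): 0/2 same-type → still unsatisfied.
  (1,4): 1/2 same-type → satisfied — stop here.

(1,4)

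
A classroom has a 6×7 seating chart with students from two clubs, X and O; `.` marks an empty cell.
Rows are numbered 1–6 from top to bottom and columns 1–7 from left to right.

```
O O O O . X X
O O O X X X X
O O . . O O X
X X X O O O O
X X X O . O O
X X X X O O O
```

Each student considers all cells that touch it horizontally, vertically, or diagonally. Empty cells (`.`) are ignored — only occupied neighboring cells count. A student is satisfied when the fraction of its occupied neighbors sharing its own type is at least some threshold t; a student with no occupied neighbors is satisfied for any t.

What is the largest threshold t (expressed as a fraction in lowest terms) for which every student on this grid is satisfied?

1/5

(1,1)O 3/3
(1,2)O 5/5
(1,3)O 4/5
(1,4)O 2/4
(1,6)X 4/4
(1,7)X 3/3
(2,1)O 5/5
(2,2)O 7/7
(2,3)O 5/6
(2,4)X 1/5
(2,5)X 3/6
(2,6)X 5/7
(2,7)X 4/5
(3,1)O 3/5
(3,2)O 4/7
(3,5)O 4/7
(3,6)O 4/8
(3,7)X 2/5
(4,1)X 3/5
(4,2)X 5/7
(4,3)X 3/6
(4,4)O 3/5
(4,5)O 6/6
(4,6)O 6/7
(4,7)O 4/5
(5,1)X 5/5
(5,2)X 8/8
(5,3)X 6/8
(5,4)O 3/7
(5,6)O 7/7
(5,7)O 5/5
(6,1)X 3/3
(6,2)X 5/5
(6,3)X 4/5
(6,4)X 2/4
(6,5)O 3/4
(6,6)O 4/4
(6,7)O 3/3
The smallest same-type fraction is 1/5 at (2,4), which reduces to 1/5. Any threshold above that leaves this student unsatisfied.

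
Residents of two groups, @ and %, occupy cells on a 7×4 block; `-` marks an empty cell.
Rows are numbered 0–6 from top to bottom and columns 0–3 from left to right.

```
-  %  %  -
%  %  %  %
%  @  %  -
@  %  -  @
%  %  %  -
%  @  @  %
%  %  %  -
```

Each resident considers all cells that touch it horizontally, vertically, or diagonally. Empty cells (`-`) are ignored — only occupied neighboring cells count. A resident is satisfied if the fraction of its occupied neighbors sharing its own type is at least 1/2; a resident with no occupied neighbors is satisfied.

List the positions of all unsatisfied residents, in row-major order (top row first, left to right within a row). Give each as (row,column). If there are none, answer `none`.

(2,1), (3,0), (3,3), (5,1), (5,2)

(0,1)% 4/4 ✓
(0,2)% 4/4 ✓
(1,0)% 3/4 ✓
(1,1)% 6/7 ✓
(1,2)% 5/6 ✓
(1,3)% 3/3 ✓
(2,0)% 3/5 ✓
(2,1)@ 1/7 ✗
(2,2)% 4/6 ✓
(3,0)@ 1/5 ✗
(3,1)% 5/7 ✓
(3,3)@ 0/2 ✗
(4,0)% 3/5 ✓
(4,1)% 4/7 ✓
(4,2)% 3/6 ✓
(5,0)% 4/5 ✓
(5,1)@ 1/8 ✗
(5,2)@ 1/6 ✗
(5,3)% 2/3 ✓
(6,0)% 2/3 ✓
(6,1)% 3/5 ✓
(6,2)% 2/4 ✓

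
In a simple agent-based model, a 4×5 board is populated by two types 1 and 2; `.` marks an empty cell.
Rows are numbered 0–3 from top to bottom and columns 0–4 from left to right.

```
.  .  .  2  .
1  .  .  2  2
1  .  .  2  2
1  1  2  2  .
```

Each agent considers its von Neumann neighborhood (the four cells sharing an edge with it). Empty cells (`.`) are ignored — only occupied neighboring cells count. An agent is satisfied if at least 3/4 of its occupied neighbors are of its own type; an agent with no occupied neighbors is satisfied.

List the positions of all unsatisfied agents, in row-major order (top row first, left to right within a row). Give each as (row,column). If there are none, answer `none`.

(0,3)2 1/1 ✓
(1,0)1 1/1 ✓
(1,3)2 3/3 ✓
(1,4)2 2/2 ✓
(2,0)1 2/2 ✓
(2,3)2 3/3 ✓
(2,4)2 2/2 ✓
(3,0)1 2/2 ✓
(3,1)1 1/2 ✗
(3,2)2 1/2 ✗
(3,3)2 2/2 ✓

(3,1), (3,2)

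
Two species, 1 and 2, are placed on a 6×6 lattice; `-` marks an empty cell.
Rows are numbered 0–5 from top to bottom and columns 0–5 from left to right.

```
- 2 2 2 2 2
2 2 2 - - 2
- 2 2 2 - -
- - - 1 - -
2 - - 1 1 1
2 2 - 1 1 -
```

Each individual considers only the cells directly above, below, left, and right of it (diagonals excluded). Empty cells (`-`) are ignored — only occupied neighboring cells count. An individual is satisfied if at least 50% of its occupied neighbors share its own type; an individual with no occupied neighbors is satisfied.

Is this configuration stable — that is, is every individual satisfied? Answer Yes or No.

Row 0: (0,1)2 2/2 satisfied · (0,2)2 3/3 satisfied · (0,3)2 2/2 satisfied · (0,4)2 2/2 satisfied · (0,5)2 2/2 satisfied
Row 1: (1,0)2 1/1 satisfied · (1,1)2 4/4 satisfied · (1,2)2 3/3 satisfied · (1,5)2 1/1 satisfied
Row 2: (2,1)2 2/2 satisfied · (2,2)2 3/3 satisfied · (2,3)2 1/2 satisfied
Row 3: (3,3)1 1/2 satisfied
Row 4: (4,0)2 1/1 satisfied · (4,3)1 3/3 satisfied · (4,4)1 3/3 satisfied · (4,5)1 1/1 satisfied
Row 5: (5,0)2 2/2 satisfied · (5,1)2 1/1 satisfied · (5,3)1 2/2 satisfied · (5,4)1 2/2 satisfied
All meet the threshold, so the configuration is stable.

Yes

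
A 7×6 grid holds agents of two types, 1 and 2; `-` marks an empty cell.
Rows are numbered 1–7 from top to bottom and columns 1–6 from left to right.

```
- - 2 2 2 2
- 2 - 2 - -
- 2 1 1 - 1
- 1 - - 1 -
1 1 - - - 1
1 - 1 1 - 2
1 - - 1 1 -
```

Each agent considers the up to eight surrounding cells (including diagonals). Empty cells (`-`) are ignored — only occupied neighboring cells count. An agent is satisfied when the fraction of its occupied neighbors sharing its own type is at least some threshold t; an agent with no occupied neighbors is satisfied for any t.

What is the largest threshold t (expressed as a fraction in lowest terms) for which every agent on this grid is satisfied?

0/1

Row 1: (1,3)2 3/3 · (1,4)2 3/3 · (1,5)2 3/3 · (1,6)2 1/1
Row 2: (2,2)2 2/3 · (2,4)2 3/5
Row 3: (3,2)2 1/3 · (3,3)1 2/5 · (3,4)1 2/3 · (3,6)1 1/1
Row 4: (4,2)1 3/4 · (4,5)1 3/3
Row 5: (5,1)1 3/3 · (5,2)1 4/4 · (5,6)1 1/2
Row 6: (6,1)1 3/3 · (6,3)1 3/3 · (6,4)1 3/3 · (6,6)2 0/2
Row 7: (7,1)1 1/1 · (7,4)1 3/3 · (7,5)1 2/3
The smallest same-type fraction is 0/2 at (6,6), which reduces to 0/1. Any threshold above that leaves this agent unsatisfied.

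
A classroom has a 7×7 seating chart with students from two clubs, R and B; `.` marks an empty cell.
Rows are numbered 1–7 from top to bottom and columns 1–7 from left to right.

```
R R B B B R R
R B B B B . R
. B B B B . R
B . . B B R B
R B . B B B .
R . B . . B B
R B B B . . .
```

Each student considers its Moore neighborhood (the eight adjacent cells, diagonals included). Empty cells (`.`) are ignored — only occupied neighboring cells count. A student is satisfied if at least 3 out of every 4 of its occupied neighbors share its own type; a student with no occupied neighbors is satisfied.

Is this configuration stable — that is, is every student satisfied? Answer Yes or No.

(1,1)R 2/3 ✗
(1,2)R 2/5 ✗
(1,3)B 4/5 ✓
(1,4)B 5/5 ✓
(1,5)B 3/4 ✓
(1,6)R 2/4 ✗
(1,7)R 2/2 ✓
(2,1)R 2/4 ✗
(2,2)B 4/7 ✗
(2,3)B 7/8 ✓
(2,4)B 8/8 ✓
(2,5)B 5/6 ✓
(2,7)R 3/3 ✓
(3,2)B 4/5 ✓
(3,3)B 6/6 ✓
(3,4)B 7/7 ✓
(3,5)B 5/6 ✓
(3,7)R 2/3 ✗
(4,1)B 2/3 ✗
(4,4)B 6/6 ✓
(4,5)B 6/7 ✓
(4,6)R 1/6 ✗
(4,7)B 1/3 ✗
(5,1)R 1/3 ✗
(5,2)B 2/4 ✗
(5,4)B 4/4 ✓
(5,5)B 5/6 ✓
(5,6)B 5/6 ✓
(6,1)R 2/4 ✗
(6,3)B 5/5 ✓
(6,6)B 3/3 ✓
(6,7)B 2/2 ✓
(7,1)R 1/2 ✗
(7,2)B 2/4 ✗
(7,3)B 3/3 ✓
(7,4)B 2/2 ✓
For instance (1,1) has only 2/3 same-type neighbors, below 3/4.

No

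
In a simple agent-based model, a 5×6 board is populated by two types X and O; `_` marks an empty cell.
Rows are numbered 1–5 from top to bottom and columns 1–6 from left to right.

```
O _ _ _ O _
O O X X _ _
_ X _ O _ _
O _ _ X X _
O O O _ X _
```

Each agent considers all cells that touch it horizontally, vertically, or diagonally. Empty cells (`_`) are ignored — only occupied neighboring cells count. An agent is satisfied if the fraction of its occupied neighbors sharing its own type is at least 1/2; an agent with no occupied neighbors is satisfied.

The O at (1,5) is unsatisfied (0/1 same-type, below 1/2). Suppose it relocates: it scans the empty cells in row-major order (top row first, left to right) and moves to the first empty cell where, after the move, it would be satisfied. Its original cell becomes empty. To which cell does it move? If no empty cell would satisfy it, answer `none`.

(1,2)

Vacating (1,5). Empty cells in order:
  (1,2): 3/4 same-type → satisfied — stop here.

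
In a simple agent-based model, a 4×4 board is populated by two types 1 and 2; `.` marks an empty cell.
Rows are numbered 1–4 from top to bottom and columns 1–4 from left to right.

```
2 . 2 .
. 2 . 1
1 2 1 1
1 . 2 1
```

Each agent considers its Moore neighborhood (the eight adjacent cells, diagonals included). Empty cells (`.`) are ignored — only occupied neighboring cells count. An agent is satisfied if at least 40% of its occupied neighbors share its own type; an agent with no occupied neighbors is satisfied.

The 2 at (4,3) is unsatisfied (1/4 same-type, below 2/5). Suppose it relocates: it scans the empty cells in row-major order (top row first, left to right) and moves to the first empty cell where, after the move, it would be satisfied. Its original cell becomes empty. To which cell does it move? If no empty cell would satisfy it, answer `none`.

Vacating (4,3). Empty cells in order:
  (1,2): 3/3 same-type → satisfied — stop here.

(1,2)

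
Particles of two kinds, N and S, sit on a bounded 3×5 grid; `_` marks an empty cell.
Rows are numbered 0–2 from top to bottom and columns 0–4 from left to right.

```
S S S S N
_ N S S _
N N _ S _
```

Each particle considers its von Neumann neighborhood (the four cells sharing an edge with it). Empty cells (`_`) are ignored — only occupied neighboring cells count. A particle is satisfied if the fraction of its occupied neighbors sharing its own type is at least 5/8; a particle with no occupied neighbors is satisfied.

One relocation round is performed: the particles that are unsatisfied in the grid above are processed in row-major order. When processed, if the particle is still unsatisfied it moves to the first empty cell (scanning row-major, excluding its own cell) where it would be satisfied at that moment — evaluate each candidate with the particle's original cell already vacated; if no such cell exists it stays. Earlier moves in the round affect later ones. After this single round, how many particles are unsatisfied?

2

Initially unsatisfied (in order): (0,4), (1,1).
  (0,4) → (1,0).
  (1,1): no empty cell satisfies it; stays.
Resulting grid:
S S S S _
N N S S _
N N _ S _
Unsatisfied now: (0,0), (1,1).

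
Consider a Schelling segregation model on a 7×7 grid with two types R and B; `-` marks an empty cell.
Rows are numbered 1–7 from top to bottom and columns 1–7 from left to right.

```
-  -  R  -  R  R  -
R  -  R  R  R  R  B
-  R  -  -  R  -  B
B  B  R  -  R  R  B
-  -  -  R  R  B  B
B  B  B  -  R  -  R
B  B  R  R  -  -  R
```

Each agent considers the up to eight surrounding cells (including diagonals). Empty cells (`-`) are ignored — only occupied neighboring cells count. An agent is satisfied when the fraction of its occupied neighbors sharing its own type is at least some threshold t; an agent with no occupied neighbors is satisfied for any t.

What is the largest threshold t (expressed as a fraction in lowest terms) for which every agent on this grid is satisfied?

1/4

Row 1: (1,3)R 2/2 · (1,5)R 4/4 · (1,6)R 3/4
Row 2: (2,1)R 1/1 · (2,3)R 3/3 · (2,4)R 5/5 · (2,5)R 5/5 · (2,6)R 4/6 · (2,7)B 1/3
Row 3: (3,2)R 3/5 · (3,5)R 5/5 · (3,7)B 2/4
Row 4: (4,1)B 1/2 · (4,2)B 1/3 · (4,3)R 2/3 · (4,5)R 4/5 · (4,6)R 3/7 · (4,7)B 3/4
Row 5: (5,4)R 4/5 · (5,5)R 4/5 · (5,6)B 2/7 · (5,7)B 2/4
Row 6: (6,1)B 3/3 · (6,2)B 4/5 · (6,3)B 2/5 · (6,5)R 3/4 · (6,7)R 1/3
Row 7: (7,1)B 3/3 · (7,2)B 4/5 · (7,3)R 1/4 · (7,4)R 2/3 · (7,7)R 1/1
The smallest same-type fraction is 1/4 at (7,3), which reduces to 1/4. Any threshold above that leaves this agent unsatisfied.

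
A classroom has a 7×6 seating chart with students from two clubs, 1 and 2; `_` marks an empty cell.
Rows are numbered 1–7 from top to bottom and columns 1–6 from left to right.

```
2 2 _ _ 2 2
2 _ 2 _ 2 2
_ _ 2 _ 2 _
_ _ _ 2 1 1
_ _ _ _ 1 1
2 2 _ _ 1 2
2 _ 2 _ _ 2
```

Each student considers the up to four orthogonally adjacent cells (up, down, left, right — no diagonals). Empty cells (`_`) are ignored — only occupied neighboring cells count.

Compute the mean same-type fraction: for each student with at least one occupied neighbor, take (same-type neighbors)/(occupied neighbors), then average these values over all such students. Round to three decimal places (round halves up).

Row 1: (1,1)2 2/2 · (1,2)2 1/1 · (1,5)2 2/2 · (1,6)2 2/2
Row 2: (2,1)2 1/1 · (2,3)2 1/1 · (2,5)2 3/3 · (2,6)2 2/2
Row 3: (3,3)2 1/1 · (3,5)2 1/2
Row 4: (4,4)2 0/1 · (4,5)1 2/4 · (4,6)1 2/2
Row 5: (5,5)1 3/3 · (5,6)1 2/3
Row 6: (6,1)2 2/2 · (6,2)2 1/1 · (6,5)1 1/2 · (6,6)2 1/3
Row 7: (7,1)2 1/1 · (7,3)2 — no occupied neighbors · (7,6)2 1/1
Sum over 21 students: 2/2 + 1/1 + 2/2 + 2/2 + 1/1 + 1/1 + 3/3 + 2/2 + 1/1 + 1/2 + 0/1 + 2/4 + 2/2 + 3/3 + 2/3 + 2/2 + 1/1 + 1/2 + 1/3 + 1/1 + 1/1 = 35/2; mean = 35/2 ÷ 21 = 5/6 = 0.833333… → 0.833.

0.833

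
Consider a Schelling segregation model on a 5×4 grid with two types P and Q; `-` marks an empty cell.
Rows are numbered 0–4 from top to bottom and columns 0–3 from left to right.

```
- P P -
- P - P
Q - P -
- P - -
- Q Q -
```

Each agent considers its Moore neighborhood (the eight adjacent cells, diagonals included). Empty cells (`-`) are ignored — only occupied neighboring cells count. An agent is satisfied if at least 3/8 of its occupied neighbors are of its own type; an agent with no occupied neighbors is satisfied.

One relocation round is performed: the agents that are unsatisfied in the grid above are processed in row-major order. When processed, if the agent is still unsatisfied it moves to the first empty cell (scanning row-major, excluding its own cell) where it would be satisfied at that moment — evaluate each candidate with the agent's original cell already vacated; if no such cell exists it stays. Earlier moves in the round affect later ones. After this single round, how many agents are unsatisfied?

Initially unsatisfied (in order): (2,0), (3,1).
  (2,0) → (3,0).
  (3,1) → (0,0).
Resulting grid:
P P P -
- P - P
- - P -
Q - - -
- Q Q -
All satisfied now.

0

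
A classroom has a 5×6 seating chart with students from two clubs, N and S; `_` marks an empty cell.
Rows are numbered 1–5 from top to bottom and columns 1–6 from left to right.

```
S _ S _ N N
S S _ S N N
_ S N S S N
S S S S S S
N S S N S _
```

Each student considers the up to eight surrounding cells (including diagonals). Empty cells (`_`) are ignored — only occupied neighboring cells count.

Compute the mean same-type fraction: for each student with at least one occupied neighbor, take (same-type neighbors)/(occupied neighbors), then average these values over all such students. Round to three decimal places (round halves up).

0.671

(1,1)S 2/2
(1,3)S 2/2
(1,5)N 3/4
(1,6)N 3/3
(2,1)S 3/3
(2,2)S 4/5
(2,4)S 3/6
(2,5)N 4/7
(2,6)N 4/5
(3,2)S 5/6
(3,3)N 0/7
(3,4)S 5/7
(3,5)S 5/8
(3,6)N 2/5
(4,1)S 3/4
(4,2)S 5/7
(4,3)S 6/8
(4,4)S 6/8
(4,5)S 5/7
(4,6)S 3/4
(5,1)N 0/3
(5,2)S 4/5
(5,3)S 4/5
(5,4)N 0/5
(5,5)S 3/4
Sum over 25 students: 2/2 + 2/2 + 3/4 + 3/3 + 3/3 + 4/5 + 3/6 + 4/7 + 4/5 + 5/6 + 0/7 + 5/7 + 5/8 + 2/5 + 3/4 + 5/7 + 6/8 + 6/8 + 5/7 + 3/4 + 0/3 + 4/5 + 4/5 + 0/5 + 3/4 = 14089/840; mean = 14089/840 ÷ 25 = 14089/21000 = 0.670904… → 0.671.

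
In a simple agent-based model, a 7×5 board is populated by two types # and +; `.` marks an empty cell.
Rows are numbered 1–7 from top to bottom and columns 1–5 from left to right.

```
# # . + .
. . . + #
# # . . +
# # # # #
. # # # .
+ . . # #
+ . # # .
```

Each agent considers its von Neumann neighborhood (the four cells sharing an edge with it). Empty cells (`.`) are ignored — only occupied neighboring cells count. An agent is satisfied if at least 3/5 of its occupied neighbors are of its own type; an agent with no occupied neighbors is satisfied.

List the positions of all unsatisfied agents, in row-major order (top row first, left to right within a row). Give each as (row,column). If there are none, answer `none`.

Row 1: (1,1)# 1/1 satisfied · (1,2)# 1/1 satisfied · (1,4)+ 1/1 satisfied
Row 2: (2,4)+ 1/2 not · (2,5)# 0/2 not
Row 3: (3,1)# 2/2 satisfied · (3,2)# 2/2 satisfied · (3,5)+ 0/2 not
Row 4: (4,1)# 2/2 satisfied · (4,2)# 4/4 satisfied · (4,3)# 3/3 satisfied · (4,4)# 3/3 satisfied · (4,5)# 1/2 not
Row 5: (5,2)# 2/2 satisfied · (5,3)# 3/3 satisfied · (5,4)# 3/3 satisfied
Row 6: (6,1)+ 1/1 satisfied · (6,4)# 3/3 satisfied · (6,5)# 1/1 satisfied
Row 7: (7,1)+ 1/1 satisfied · (7,3)# 1/1 satisfied · (7,4)# 2/2 satisfied

(2,4), (2,5), (3,5), (4,5)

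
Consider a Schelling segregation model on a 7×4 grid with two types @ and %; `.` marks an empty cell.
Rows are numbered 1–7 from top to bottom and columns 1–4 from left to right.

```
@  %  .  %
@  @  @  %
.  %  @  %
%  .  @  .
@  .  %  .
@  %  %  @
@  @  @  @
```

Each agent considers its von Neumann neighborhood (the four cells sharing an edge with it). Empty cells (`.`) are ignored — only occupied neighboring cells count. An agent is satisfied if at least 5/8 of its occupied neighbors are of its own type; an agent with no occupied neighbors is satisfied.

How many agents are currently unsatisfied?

13

(1,1)@ 1/2 unhappy
(1,2)% 0/2 unhappy
(1,4)% 1/1 ok
(2,1)@ 2/2 ok
(2,2)@ 2/4 unhappy
(2,3)@ 2/3 ok
(2,4)% 2/3 ok
(3,2)% 0/2 unhappy
(3,3)@ 2/4 unhappy
(3,4)% 1/2 unhappy
(4,1)% 0/1 unhappy
(4,3)@ 1/2 unhappy
(5,1)@ 1/2 unhappy
(5,3)% 1/2 unhappy
(6,1)@ 2/3 ok
(6,2)% 1/3 unhappy
(6,3)% 2/4 unhappy
(6,4)@ 1/2 unhappy
(7,1)@ 2/2 ok
(7,2)@ 2/3 ok
(7,3)@ 2/3 ok
(7,4)@ 2/2 ok
Unsatisfied: (1,1), (1,2), (2,2), (3,2), (3,3), (3,4), (4,1), (4,3), (5,1), (5,3), (6,2), (6,3), (6,4) — 13 in total.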